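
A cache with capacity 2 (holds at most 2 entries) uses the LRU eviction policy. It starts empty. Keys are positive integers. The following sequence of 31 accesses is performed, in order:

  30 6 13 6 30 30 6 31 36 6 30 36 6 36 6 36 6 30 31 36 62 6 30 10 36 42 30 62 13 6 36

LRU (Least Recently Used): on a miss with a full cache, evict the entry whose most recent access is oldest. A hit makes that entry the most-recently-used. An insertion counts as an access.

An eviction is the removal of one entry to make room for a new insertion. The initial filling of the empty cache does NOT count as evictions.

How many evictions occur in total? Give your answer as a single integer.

Answer: 22

Derivation:
LRU simulation (capacity=2):
  1. access 30: MISS. Cache (LRU->MRU): [30]
  2. access 6: MISS. Cache (LRU->MRU): [30 6]
  3. access 13: MISS, evict 30. Cache (LRU->MRU): [6 13]
  4. access 6: HIT. Cache (LRU->MRU): [13 6]
  5. access 30: MISS, evict 13. Cache (LRU->MRU): [6 30]
  6. access 30: HIT. Cache (LRU->MRU): [6 30]
  7. access 6: HIT. Cache (LRU->MRU): [30 6]
  8. access 31: MISS, evict 30. Cache (LRU->MRU): [6 31]
  9. access 36: MISS, evict 6. Cache (LRU->MRU): [31 36]
  10. access 6: MISS, evict 31. Cache (LRU->MRU): [36 6]
  11. access 30: MISS, evict 36. Cache (LRU->MRU): [6 30]
  12. access 36: MISS, evict 6. Cache (LRU->MRU): [30 36]
  13. access 6: MISS, evict 30. Cache (LRU->MRU): [36 6]
  14. access 36: HIT. Cache (LRU->MRU): [6 36]
  15. access 6: HIT. Cache (LRU->MRU): [36 6]
  16. access 36: HIT. Cache (LRU->MRU): [6 36]
  17. access 6: HIT. Cache (LRU->MRU): [36 6]
  18. access 30: MISS, evict 36. Cache (LRU->MRU): [6 30]
  19. access 31: MISS, evict 6. Cache (LRU->MRU): [30 31]
  20. access 36: MISS, evict 30. Cache (LRU->MRU): [31 36]
  21. access 62: MISS, evict 31. Cache (LRU->MRU): [36 62]
  22. access 6: MISS, evict 36. Cache (LRU->MRU): [62 6]
  23. access 30: MISS, evict 62. Cache (LRU->MRU): [6 30]
  24. access 10: MISS, evict 6. Cache (LRU->MRU): [30 10]
  25. access 36: MISS, evict 30. Cache (LRU->MRU): [10 36]
  26. access 42: MISS, evict 10. Cache (LRU->MRU): [36 42]
  27. access 30: MISS, evict 36. Cache (LRU->MRU): [42 30]
  28. access 62: MISS, evict 42. Cache (LRU->MRU): [30 62]
  29. access 13: MISS, evict 30. Cache (LRU->MRU): [62 13]
  30. access 6: MISS, evict 62. Cache (LRU->MRU): [13 6]
  31. access 36: MISS, evict 13. Cache (LRU->MRU): [6 36]
Total: 7 hits, 24 misses, 22 evictions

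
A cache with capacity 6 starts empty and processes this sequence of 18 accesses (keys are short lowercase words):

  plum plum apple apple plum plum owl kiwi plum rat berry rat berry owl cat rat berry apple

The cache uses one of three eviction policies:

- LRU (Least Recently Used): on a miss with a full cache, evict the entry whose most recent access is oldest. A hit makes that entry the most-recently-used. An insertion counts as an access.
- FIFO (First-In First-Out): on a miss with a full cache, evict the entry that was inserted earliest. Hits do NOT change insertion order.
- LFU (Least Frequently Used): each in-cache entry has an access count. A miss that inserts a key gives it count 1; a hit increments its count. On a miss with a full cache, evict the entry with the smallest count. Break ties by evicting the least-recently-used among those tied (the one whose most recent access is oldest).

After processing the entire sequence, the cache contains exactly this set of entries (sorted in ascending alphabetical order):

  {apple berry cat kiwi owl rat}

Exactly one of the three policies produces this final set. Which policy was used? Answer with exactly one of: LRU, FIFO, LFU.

Answer: FIFO

Derivation:
Simulating under each policy and comparing final sets:
  LRU: final set = {apple berry cat owl plum rat} -> differs
  FIFO: final set = {apple berry cat kiwi owl rat} -> MATCHES target
  LFU: final set = {apple berry cat owl plum rat} -> differs
Only FIFO produces the target set.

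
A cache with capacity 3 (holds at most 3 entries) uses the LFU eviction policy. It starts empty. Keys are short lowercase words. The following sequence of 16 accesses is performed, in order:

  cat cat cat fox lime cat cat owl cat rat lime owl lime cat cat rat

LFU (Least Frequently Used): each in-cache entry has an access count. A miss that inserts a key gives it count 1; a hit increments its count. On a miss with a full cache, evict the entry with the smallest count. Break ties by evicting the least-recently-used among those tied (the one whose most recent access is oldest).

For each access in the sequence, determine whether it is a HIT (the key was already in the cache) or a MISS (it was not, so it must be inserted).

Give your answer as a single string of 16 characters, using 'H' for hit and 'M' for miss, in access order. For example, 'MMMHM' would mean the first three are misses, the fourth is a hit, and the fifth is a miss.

LFU simulation (capacity=3):
  1. access cat: MISS. Cache: [cat(c=1)]
  2. access cat: HIT, count now 2. Cache: [cat(c=2)]
  3. access cat: HIT, count now 3. Cache: [cat(c=3)]
  4. access fox: MISS. Cache: [fox(c=1) cat(c=3)]
  5. access lime: MISS. Cache: [fox(c=1) lime(c=1) cat(c=3)]
  6. access cat: HIT, count now 4. Cache: [fox(c=1) lime(c=1) cat(c=4)]
  7. access cat: HIT, count now 5. Cache: [fox(c=1) lime(c=1) cat(c=5)]
  8. access owl: MISS, evict fox(c=1). Cache: [lime(c=1) owl(c=1) cat(c=5)]
  9. access cat: HIT, count now 6. Cache: [lime(c=1) owl(c=1) cat(c=6)]
  10. access rat: MISS, evict lime(c=1). Cache: [owl(c=1) rat(c=1) cat(c=6)]
  11. access lime: MISS, evict owl(c=1). Cache: [rat(c=1) lime(c=1) cat(c=6)]
  12. access owl: MISS, evict rat(c=1). Cache: [lime(c=1) owl(c=1) cat(c=6)]
  13. access lime: HIT, count now 2. Cache: [owl(c=1) lime(c=2) cat(c=6)]
  14. access cat: HIT, count now 7. Cache: [owl(c=1) lime(c=2) cat(c=7)]
  15. access cat: HIT, count now 8. Cache: [owl(c=1) lime(c=2) cat(c=8)]
  16. access rat: MISS, evict owl(c=1). Cache: [rat(c=1) lime(c=2) cat(c=8)]
Total: 8 hits, 8 misses, 5 evictions

Answer: MHHMMHHMHMMMHHHM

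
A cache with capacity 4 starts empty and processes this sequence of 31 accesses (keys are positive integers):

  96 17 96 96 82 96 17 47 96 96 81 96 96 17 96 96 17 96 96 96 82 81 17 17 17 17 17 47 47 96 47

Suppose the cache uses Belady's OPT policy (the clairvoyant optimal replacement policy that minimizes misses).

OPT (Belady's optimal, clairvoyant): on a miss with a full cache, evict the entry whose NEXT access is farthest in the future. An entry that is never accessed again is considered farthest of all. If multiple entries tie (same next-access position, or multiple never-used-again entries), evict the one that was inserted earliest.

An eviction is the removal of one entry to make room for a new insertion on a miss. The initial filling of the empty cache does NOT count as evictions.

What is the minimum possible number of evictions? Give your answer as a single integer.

Answer: 2

Derivation:
OPT (Belady) simulation (capacity=4):
  1. access 96: MISS. Cache: [96]
  2. access 17: MISS. Cache: [96 17]
  3. access 96: HIT. Next use of 96: step 4. Cache: [96 17]
  4. access 96: HIT. Next use of 96: step 6. Cache: [96 17]
  5. access 82: MISS. Cache: [96 17 82]
  6. access 96: HIT. Next use of 96: step 9. Cache: [96 17 82]
  7. access 17: HIT. Next use of 17: step 14. Cache: [96 17 82]
  8. access 47: MISS. Cache: [96 17 82 47]
  9. access 96: HIT. Next use of 96: step 10. Cache: [96 17 82 47]
  10. access 96: HIT. Next use of 96: step 12. Cache: [96 17 82 47]
  11. access 81: MISS, evict 47 (next use: step 28). Cache: [96 17 82 81]
  12. access 96: HIT. Next use of 96: step 13. Cache: [96 17 82 81]
  13. access 96: HIT. Next use of 96: step 15. Cache: [96 17 82 81]
  14. access 17: HIT. Next use of 17: step 17. Cache: [96 17 82 81]
  15. access 96: HIT. Next use of 96: step 16. Cache: [96 17 82 81]
  16. access 96: HIT. Next use of 96: step 18. Cache: [96 17 82 81]
  17. access 17: HIT. Next use of 17: step 23. Cache: [96 17 82 81]
  18. access 96: HIT. Next use of 96: step 19. Cache: [96 17 82 81]
  19. access 96: HIT. Next use of 96: step 20. Cache: [96 17 82 81]
  20. access 96: HIT. Next use of 96: step 30. Cache: [96 17 82 81]
  21. access 82: HIT. Next use of 82: never. Cache: [96 17 82 81]
  22. access 81: HIT. Next use of 81: never. Cache: [96 17 82 81]
  23. access 17: HIT. Next use of 17: step 24. Cache: [96 17 82 81]
  24. access 17: HIT. Next use of 17: step 25. Cache: [96 17 82 81]
  25. access 17: HIT. Next use of 17: step 26. Cache: [96 17 82 81]
  26. access 17: HIT. Next use of 17: step 27. Cache: [96 17 82 81]
  27. access 17: HIT. Next use of 17: never. Cache: [96 17 82 81]
  28. access 47: MISS, evict 17 (next use: never). Cache: [96 82 81 47]
  29. access 47: HIT. Next use of 47: step 31. Cache: [96 82 81 47]
  30. access 96: HIT. Next use of 96: never. Cache: [96 82 81 47]
  31. access 47: HIT. Next use of 47: never. Cache: [96 82 81 47]
Total: 25 hits, 6 misses, 2 evictions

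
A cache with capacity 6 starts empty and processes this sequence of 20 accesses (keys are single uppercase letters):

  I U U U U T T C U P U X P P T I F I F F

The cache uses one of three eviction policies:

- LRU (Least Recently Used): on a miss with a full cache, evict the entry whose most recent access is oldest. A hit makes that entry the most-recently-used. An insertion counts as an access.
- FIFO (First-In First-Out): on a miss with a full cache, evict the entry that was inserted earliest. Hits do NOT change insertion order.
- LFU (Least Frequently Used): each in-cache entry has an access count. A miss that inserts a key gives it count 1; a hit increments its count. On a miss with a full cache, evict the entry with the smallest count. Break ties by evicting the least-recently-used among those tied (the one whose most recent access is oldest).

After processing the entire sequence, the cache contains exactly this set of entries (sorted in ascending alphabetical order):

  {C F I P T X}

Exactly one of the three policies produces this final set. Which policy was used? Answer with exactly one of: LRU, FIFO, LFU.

Answer: FIFO

Derivation:
Simulating under each policy and comparing final sets:
  LRU: final set = {F I P T U X} -> differs
  FIFO: final set = {C F I P T X} -> MATCHES target
  LFU: final set = {F I P T U X} -> differs
Only FIFO produces the target set.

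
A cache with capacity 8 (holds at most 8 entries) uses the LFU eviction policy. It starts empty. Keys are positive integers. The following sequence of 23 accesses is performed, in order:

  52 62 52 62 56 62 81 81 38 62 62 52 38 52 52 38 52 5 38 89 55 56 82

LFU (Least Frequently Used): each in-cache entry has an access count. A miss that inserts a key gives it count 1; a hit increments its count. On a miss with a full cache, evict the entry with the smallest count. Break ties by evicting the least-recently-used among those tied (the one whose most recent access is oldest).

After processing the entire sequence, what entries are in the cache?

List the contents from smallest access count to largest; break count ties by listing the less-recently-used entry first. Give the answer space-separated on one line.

Answer: 89 55 82 81 56 38 62 52

Derivation:
LFU simulation (capacity=8):
  1. access 52: MISS. Cache: [52(c=1)]
  2. access 62: MISS. Cache: [52(c=1) 62(c=1)]
  3. access 52: HIT, count now 2. Cache: [62(c=1) 52(c=2)]
  4. access 62: HIT, count now 2. Cache: [52(c=2) 62(c=2)]
  5. access 56: MISS. Cache: [56(c=1) 52(c=2) 62(c=2)]
  6. access 62: HIT, count now 3. Cache: [56(c=1) 52(c=2) 62(c=3)]
  7. access 81: MISS. Cache: [56(c=1) 81(c=1) 52(c=2) 62(c=3)]
  8. access 81: HIT, count now 2. Cache: [56(c=1) 52(c=2) 81(c=2) 62(c=3)]
  9. access 38: MISS. Cache: [56(c=1) 38(c=1) 52(c=2) 81(c=2) 62(c=3)]
  10. access 62: HIT, count now 4. Cache: [56(c=1) 38(c=1) 52(c=2) 81(c=2) 62(c=4)]
  11. access 62: HIT, count now 5. Cache: [56(c=1) 38(c=1) 52(c=2) 81(c=2) 62(c=5)]
  12. access 52: HIT, count now 3. Cache: [56(c=1) 38(c=1) 81(c=2) 52(c=3) 62(c=5)]
  13. access 38: HIT, count now 2. Cache: [56(c=1) 81(c=2) 38(c=2) 52(c=3) 62(c=5)]
  14. access 52: HIT, count now 4. Cache: [56(c=1) 81(c=2) 38(c=2) 52(c=4) 62(c=5)]
  15. access 52: HIT, count now 5. Cache: [56(c=1) 81(c=2) 38(c=2) 62(c=5) 52(c=5)]
  16. access 38: HIT, count now 3. Cache: [56(c=1) 81(c=2) 38(c=3) 62(c=5) 52(c=5)]
  17. access 52: HIT, count now 6. Cache: [56(c=1) 81(c=2) 38(c=3) 62(c=5) 52(c=6)]
  18. access 5: MISS. Cache: [56(c=1) 5(c=1) 81(c=2) 38(c=3) 62(c=5) 52(c=6)]
  19. access 38: HIT, count now 4. Cache: [56(c=1) 5(c=1) 81(c=2) 38(c=4) 62(c=5) 52(c=6)]
  20. access 89: MISS. Cache: [56(c=1) 5(c=1) 89(c=1) 81(c=2) 38(c=4) 62(c=5) 52(c=6)]
  21. access 55: MISS. Cache: [56(c=1) 5(c=1) 89(c=1) 55(c=1) 81(c=2) 38(c=4) 62(c=5) 52(c=6)]
  22. access 56: HIT, count now 2. Cache: [5(c=1) 89(c=1) 55(c=1) 81(c=2) 56(c=2) 38(c=4) 62(c=5) 52(c=6)]
  23. access 82: MISS, evict 5(c=1). Cache: [89(c=1) 55(c=1) 82(c=1) 81(c=2) 56(c=2) 38(c=4) 62(c=5) 52(c=6)]
Total: 14 hits, 9 misses, 1 evictions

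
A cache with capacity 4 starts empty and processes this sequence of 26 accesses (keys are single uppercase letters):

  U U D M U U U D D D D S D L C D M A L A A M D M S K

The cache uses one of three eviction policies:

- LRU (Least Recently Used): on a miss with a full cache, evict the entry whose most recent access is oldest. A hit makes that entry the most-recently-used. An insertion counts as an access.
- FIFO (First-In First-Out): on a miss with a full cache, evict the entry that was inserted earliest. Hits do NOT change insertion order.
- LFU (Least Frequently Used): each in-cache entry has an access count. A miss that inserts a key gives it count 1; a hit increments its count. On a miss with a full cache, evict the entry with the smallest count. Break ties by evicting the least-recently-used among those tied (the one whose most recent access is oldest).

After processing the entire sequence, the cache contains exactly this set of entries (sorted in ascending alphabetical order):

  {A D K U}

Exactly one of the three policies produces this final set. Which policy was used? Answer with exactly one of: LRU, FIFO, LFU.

Answer: LFU

Derivation:
Simulating under each policy and comparing final sets:
  LRU: final set = {D K M S} -> differs
  FIFO: final set = {A K L S} -> differs
  LFU: final set = {A D K U} -> MATCHES target
Only LFU produces the target set.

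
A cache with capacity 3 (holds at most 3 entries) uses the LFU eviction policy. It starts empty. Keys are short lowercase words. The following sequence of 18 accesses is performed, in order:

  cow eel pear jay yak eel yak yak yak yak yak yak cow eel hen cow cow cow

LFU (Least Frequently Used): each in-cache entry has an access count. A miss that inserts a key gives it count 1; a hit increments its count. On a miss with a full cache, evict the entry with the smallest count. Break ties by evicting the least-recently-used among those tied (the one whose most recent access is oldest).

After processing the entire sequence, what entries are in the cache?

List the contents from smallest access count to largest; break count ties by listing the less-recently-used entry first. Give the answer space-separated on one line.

LFU simulation (capacity=3):
  1. access cow: MISS. Cache: [cow(c=1)]
  2. access eel: MISS. Cache: [cow(c=1) eel(c=1)]
  3. access pear: MISS. Cache: [cow(c=1) eel(c=1) pear(c=1)]
  4. access jay: MISS, evict cow(c=1). Cache: [eel(c=1) pear(c=1) jay(c=1)]
  5. access yak: MISS, evict eel(c=1). Cache: [pear(c=1) jay(c=1) yak(c=1)]
  6. access eel: MISS, evict pear(c=1). Cache: [jay(c=1) yak(c=1) eel(c=1)]
  7. access yak: HIT, count now 2. Cache: [jay(c=1) eel(c=1) yak(c=2)]
  8. access yak: HIT, count now 3. Cache: [jay(c=1) eel(c=1) yak(c=3)]
  9. access yak: HIT, count now 4. Cache: [jay(c=1) eel(c=1) yak(c=4)]
  10. access yak: HIT, count now 5. Cache: [jay(c=1) eel(c=1) yak(c=5)]
  11. access yak: HIT, count now 6. Cache: [jay(c=1) eel(c=1) yak(c=6)]
  12. access yak: HIT, count now 7. Cache: [jay(c=1) eel(c=1) yak(c=7)]
  13. access cow: MISS, evict jay(c=1). Cache: [eel(c=1) cow(c=1) yak(c=7)]
  14. access eel: HIT, count now 2. Cache: [cow(c=1) eel(c=2) yak(c=7)]
  15. access hen: MISS, evict cow(c=1). Cache: [hen(c=1) eel(c=2) yak(c=7)]
  16. access cow: MISS, evict hen(c=1). Cache: [cow(c=1) eel(c=2) yak(c=7)]
  17. access cow: HIT, count now 2. Cache: [eel(c=2) cow(c=2) yak(c=7)]
  18. access cow: HIT, count now 3. Cache: [eel(c=2) cow(c=3) yak(c=7)]
Total: 9 hits, 9 misses, 6 evictions

Answer: eel cow yak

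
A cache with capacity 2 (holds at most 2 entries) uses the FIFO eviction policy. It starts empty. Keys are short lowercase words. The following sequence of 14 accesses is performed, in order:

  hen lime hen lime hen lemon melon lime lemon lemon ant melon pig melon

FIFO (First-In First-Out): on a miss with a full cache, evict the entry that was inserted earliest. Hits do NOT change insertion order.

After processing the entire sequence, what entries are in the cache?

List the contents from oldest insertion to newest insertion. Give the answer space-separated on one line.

FIFO simulation (capacity=2):
  1. access hen: MISS. Cache (old->new): [hen]
  2. access lime: MISS. Cache (old->new): [hen lime]
  3. access hen: HIT. Cache (old->new): [hen lime]
  4. access lime: HIT. Cache (old->new): [hen lime]
  5. access hen: HIT. Cache (old->new): [hen lime]
  6. access lemon: MISS, evict hen. Cache (old->new): [lime lemon]
  7. access melon: MISS, evict lime. Cache (old->new): [lemon melon]
  8. access lime: MISS, evict lemon. Cache (old->new): [melon lime]
  9. access lemon: MISS, evict melon. Cache (old->new): [lime lemon]
  10. access lemon: HIT. Cache (old->new): [lime lemon]
  11. access ant: MISS, evict lime. Cache (old->new): [lemon ant]
  12. access melon: MISS, evict lemon. Cache (old->new): [ant melon]
  13. access pig: MISS, evict ant. Cache (old->new): [melon pig]
  14. access melon: HIT. Cache (old->new): [melon pig]
Total: 5 hits, 9 misses, 7 evictions

Answer: melon pig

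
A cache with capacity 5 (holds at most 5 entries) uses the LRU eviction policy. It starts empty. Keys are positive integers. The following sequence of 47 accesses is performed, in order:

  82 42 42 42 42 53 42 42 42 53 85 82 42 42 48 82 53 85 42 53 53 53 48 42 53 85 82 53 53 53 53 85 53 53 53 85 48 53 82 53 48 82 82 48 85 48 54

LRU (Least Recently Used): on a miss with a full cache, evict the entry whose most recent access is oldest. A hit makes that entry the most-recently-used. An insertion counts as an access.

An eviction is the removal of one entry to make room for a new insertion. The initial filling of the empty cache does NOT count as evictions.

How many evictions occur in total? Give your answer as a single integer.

LRU simulation (capacity=5):
  1. access 82: MISS. Cache (LRU->MRU): [82]
  2. access 42: MISS. Cache (LRU->MRU): [82 42]
  3. access 42: HIT. Cache (LRU->MRU): [82 42]
  4. access 42: HIT. Cache (LRU->MRU): [82 42]
  5. access 42: HIT. Cache (LRU->MRU): [82 42]
  6. access 53: MISS. Cache (LRU->MRU): [82 42 53]
  7. access 42: HIT. Cache (LRU->MRU): [82 53 42]
  8. access 42: HIT. Cache (LRU->MRU): [82 53 42]
  9. access 42: HIT. Cache (LRU->MRU): [82 53 42]
  10. access 53: HIT. Cache (LRU->MRU): [82 42 53]
  11. access 85: MISS. Cache (LRU->MRU): [82 42 53 85]
  12. access 82: HIT. Cache (LRU->MRU): [42 53 85 82]
  13. access 42: HIT. Cache (LRU->MRU): [53 85 82 42]
  14. access 42: HIT. Cache (LRU->MRU): [53 85 82 42]
  15. access 48: MISS. Cache (LRU->MRU): [53 85 82 42 48]
  16. access 82: HIT. Cache (LRU->MRU): [53 85 42 48 82]
  17. access 53: HIT. Cache (LRU->MRU): [85 42 48 82 53]
  18. access 85: HIT. Cache (LRU->MRU): [42 48 82 53 85]
  19. access 42: HIT. Cache (LRU->MRU): [48 82 53 85 42]
  20. access 53: HIT. Cache (LRU->MRU): [48 82 85 42 53]
  21. access 53: HIT. Cache (LRU->MRU): [48 82 85 42 53]
  22. access 53: HIT. Cache (LRU->MRU): [48 82 85 42 53]
  23. access 48: HIT. Cache (LRU->MRU): [82 85 42 53 48]
  24. access 42: HIT. Cache (LRU->MRU): [82 85 53 48 42]
  25. access 53: HIT. Cache (LRU->MRU): [82 85 48 42 53]
  26. access 85: HIT. Cache (LRU->MRU): [82 48 42 53 85]
  27. access 82: HIT. Cache (LRU->MRU): [48 42 53 85 82]
  28. access 53: HIT. Cache (LRU->MRU): [48 42 85 82 53]
  29. access 53: HIT. Cache (LRU->MRU): [48 42 85 82 53]
  30. access 53: HIT. Cache (LRU->MRU): [48 42 85 82 53]
  31. access 53: HIT. Cache (LRU->MRU): [48 42 85 82 53]
  32. access 85: HIT. Cache (LRU->MRU): [48 42 82 53 85]
  33. access 53: HIT. Cache (LRU->MRU): [48 42 82 85 53]
  34. access 53: HIT. Cache (LRU->MRU): [48 42 82 85 53]
  35. access 53: HIT. Cache (LRU->MRU): [48 42 82 85 53]
  36. access 85: HIT. Cache (LRU->MRU): [48 42 82 53 85]
  37. access 48: HIT. Cache (LRU->MRU): [42 82 53 85 48]
  38. access 53: HIT. Cache (LRU->MRU): [42 82 85 48 53]
  39. access 82: HIT. Cache (LRU->MRU): [42 85 48 53 82]
  40. access 53: HIT. Cache (LRU->MRU): [42 85 48 82 53]
  41. access 48: HIT. Cache (LRU->MRU): [42 85 82 53 48]
  42. access 82: HIT. Cache (LRU->MRU): [42 85 53 48 82]
  43. access 82: HIT. Cache (LRU->MRU): [42 85 53 48 82]
  44. access 48: HIT. Cache (LRU->MRU): [42 85 53 82 48]
  45. access 85: HIT. Cache (LRU->MRU): [42 53 82 48 85]
  46. access 48: HIT. Cache (LRU->MRU): [42 53 82 85 48]
  47. access 54: MISS, evict 42. Cache (LRU->MRU): [53 82 85 48 54]
Total: 41 hits, 6 misses, 1 evictions

Answer: 1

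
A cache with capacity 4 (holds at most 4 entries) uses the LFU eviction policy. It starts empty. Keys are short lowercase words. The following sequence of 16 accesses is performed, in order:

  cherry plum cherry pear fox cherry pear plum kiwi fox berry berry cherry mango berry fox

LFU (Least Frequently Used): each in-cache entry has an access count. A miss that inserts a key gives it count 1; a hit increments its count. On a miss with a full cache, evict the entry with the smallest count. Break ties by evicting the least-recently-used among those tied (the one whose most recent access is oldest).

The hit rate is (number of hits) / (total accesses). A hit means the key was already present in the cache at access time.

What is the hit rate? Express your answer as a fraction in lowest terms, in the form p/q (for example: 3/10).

Answer: 7/16

Derivation:
LFU simulation (capacity=4):
  1. access cherry: MISS. Cache: [cherry(c=1)]
  2. access plum: MISS. Cache: [cherry(c=1) plum(c=1)]
  3. access cherry: HIT, count now 2. Cache: [plum(c=1) cherry(c=2)]
  4. access pear: MISS. Cache: [plum(c=1) pear(c=1) cherry(c=2)]
  5. access fox: MISS. Cache: [plum(c=1) pear(c=1) fox(c=1) cherry(c=2)]
  6. access cherry: HIT, count now 3. Cache: [plum(c=1) pear(c=1) fox(c=1) cherry(c=3)]
  7. access pear: HIT, count now 2. Cache: [plum(c=1) fox(c=1) pear(c=2) cherry(c=3)]
  8. access plum: HIT, count now 2. Cache: [fox(c=1) pear(c=2) plum(c=2) cherry(c=3)]
  9. access kiwi: MISS, evict fox(c=1). Cache: [kiwi(c=1) pear(c=2) plum(c=2) cherry(c=3)]
  10. access fox: MISS, evict kiwi(c=1). Cache: [fox(c=1) pear(c=2) plum(c=2) cherry(c=3)]
  11. access berry: MISS, evict fox(c=1). Cache: [berry(c=1) pear(c=2) plum(c=2) cherry(c=3)]
  12. access berry: HIT, count now 2. Cache: [pear(c=2) plum(c=2) berry(c=2) cherry(c=3)]
  13. access cherry: HIT, count now 4. Cache: [pear(c=2) plum(c=2) berry(c=2) cherry(c=4)]
  14. access mango: MISS, evict pear(c=2). Cache: [mango(c=1) plum(c=2) berry(c=2) cherry(c=4)]
  15. access berry: HIT, count now 3. Cache: [mango(c=1) plum(c=2) berry(c=3) cherry(c=4)]
  16. access fox: MISS, evict mango(c=1). Cache: [fox(c=1) plum(c=2) berry(c=3) cherry(c=4)]
Total: 7 hits, 9 misses, 5 evictions

Hit rate = 7/16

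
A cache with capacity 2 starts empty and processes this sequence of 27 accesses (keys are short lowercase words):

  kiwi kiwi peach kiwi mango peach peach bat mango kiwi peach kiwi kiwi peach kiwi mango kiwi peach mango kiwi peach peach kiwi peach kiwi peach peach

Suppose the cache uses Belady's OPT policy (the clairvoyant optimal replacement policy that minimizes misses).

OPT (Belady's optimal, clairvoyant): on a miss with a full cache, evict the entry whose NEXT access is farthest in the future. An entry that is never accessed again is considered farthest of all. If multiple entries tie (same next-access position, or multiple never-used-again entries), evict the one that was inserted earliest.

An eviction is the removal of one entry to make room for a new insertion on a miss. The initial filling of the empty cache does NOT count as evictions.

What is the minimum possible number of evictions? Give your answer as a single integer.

Answer: 7

Derivation:
OPT (Belady) simulation (capacity=2):
  1. access kiwi: MISS. Cache: [kiwi]
  2. access kiwi: HIT. Next use of kiwi: step 4. Cache: [kiwi]
  3. access peach: MISS. Cache: [kiwi peach]
  4. access kiwi: HIT. Next use of kiwi: step 10. Cache: [kiwi peach]
  5. access mango: MISS, evict kiwi (next use: step 10). Cache: [peach mango]
  6. access peach: HIT. Next use of peach: step 7. Cache: [peach mango]
  7. access peach: HIT. Next use of peach: step 11. Cache: [peach mango]
  8. access bat: MISS, evict peach (next use: step 11). Cache: [mango bat]
  9. access mango: HIT. Next use of mango: step 16. Cache: [mango bat]
  10. access kiwi: MISS, evict bat (next use: never). Cache: [mango kiwi]
  11. access peach: MISS, evict mango (next use: step 16). Cache: [kiwi peach]
  12. access kiwi: HIT. Next use of kiwi: step 13. Cache: [kiwi peach]
  13. access kiwi: HIT. Next use of kiwi: step 15. Cache: [kiwi peach]
  14. access peach: HIT. Next use of peach: step 18. Cache: [kiwi peach]
  15. access kiwi: HIT. Next use of kiwi: step 17. Cache: [kiwi peach]
  16. access mango: MISS, evict peach (next use: step 18). Cache: [kiwi mango]
  17. access kiwi: HIT. Next use of kiwi: step 20. Cache: [kiwi mango]
  18. access peach: MISS, evict kiwi (next use: step 20). Cache: [mango peach]
  19. access mango: HIT. Next use of mango: never. Cache: [mango peach]
  20. access kiwi: MISS, evict mango (next use: never). Cache: [peach kiwi]
  21. access peach: HIT. Next use of peach: step 22. Cache: [peach kiwi]
  22. access peach: HIT. Next use of peach: step 24. Cache: [peach kiwi]
  23. access kiwi: HIT. Next use of kiwi: step 25. Cache: [peach kiwi]
  24. access peach: HIT. Next use of peach: step 26. Cache: [peach kiwi]
  25. access kiwi: HIT. Next use of kiwi: never. Cache: [peach kiwi]
  26. access peach: HIT. Next use of peach: step 27. Cache: [peach kiwi]
  27. access peach: HIT. Next use of peach: never. Cache: [peach kiwi]
Total: 18 hits, 9 misses, 7 evictions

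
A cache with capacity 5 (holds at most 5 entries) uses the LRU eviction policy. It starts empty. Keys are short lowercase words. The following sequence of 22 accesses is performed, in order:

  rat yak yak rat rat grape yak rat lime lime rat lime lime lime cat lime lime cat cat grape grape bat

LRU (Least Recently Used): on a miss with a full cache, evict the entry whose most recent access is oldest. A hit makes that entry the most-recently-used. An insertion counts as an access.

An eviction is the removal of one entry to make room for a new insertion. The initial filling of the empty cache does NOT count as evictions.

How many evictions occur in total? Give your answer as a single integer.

Answer: 1

Derivation:
LRU simulation (capacity=5):
  1. access rat: MISS. Cache (LRU->MRU): [rat]
  2. access yak: MISS. Cache (LRU->MRU): [rat yak]
  3. access yak: HIT. Cache (LRU->MRU): [rat yak]
  4. access rat: HIT. Cache (LRU->MRU): [yak rat]
  5. access rat: HIT. Cache (LRU->MRU): [yak rat]
  6. access grape: MISS. Cache (LRU->MRU): [yak rat grape]
  7. access yak: HIT. Cache (LRU->MRU): [rat grape yak]
  8. access rat: HIT. Cache (LRU->MRU): [grape yak rat]
  9. access lime: MISS. Cache (LRU->MRU): [grape yak rat lime]
  10. access lime: HIT. Cache (LRU->MRU): [grape yak rat lime]
  11. access rat: HIT. Cache (LRU->MRU): [grape yak lime rat]
  12. access lime: HIT. Cache (LRU->MRU): [grape yak rat lime]
  13. access lime: HIT. Cache (LRU->MRU): [grape yak rat lime]
  14. access lime: HIT. Cache (LRU->MRU): [grape yak rat lime]
  15. access cat: MISS. Cache (LRU->MRU): [grape yak rat lime cat]
  16. access lime: HIT. Cache (LRU->MRU): [grape yak rat cat lime]
  17. access lime: HIT. Cache (LRU->MRU): [grape yak rat cat lime]
  18. access cat: HIT. Cache (LRU->MRU): [grape yak rat lime cat]
  19. access cat: HIT. Cache (LRU->MRU): [grape yak rat lime cat]
  20. access grape: HIT. Cache (LRU->MRU): [yak rat lime cat grape]
  21. access grape: HIT. Cache (LRU->MRU): [yak rat lime cat grape]
  22. access bat: MISS, evict yak. Cache (LRU->MRU): [rat lime cat grape bat]
Total: 16 hits, 6 misses, 1 evictions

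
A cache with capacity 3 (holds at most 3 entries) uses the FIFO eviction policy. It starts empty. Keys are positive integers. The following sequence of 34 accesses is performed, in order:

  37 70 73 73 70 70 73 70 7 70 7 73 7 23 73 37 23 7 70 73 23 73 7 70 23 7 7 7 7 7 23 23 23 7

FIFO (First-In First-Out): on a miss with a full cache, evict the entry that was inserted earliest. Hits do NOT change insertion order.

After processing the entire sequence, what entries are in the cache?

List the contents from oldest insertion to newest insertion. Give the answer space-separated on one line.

Answer: 23 7 70

Derivation:
FIFO simulation (capacity=3):
  1. access 37: MISS. Cache (old->new): [37]
  2. access 70: MISS. Cache (old->new): [37 70]
  3. access 73: MISS. Cache (old->new): [37 70 73]
  4. access 73: HIT. Cache (old->new): [37 70 73]
  5. access 70: HIT. Cache (old->new): [37 70 73]
  6. access 70: HIT. Cache (old->new): [37 70 73]
  7. access 73: HIT. Cache (old->new): [37 70 73]
  8. access 70: HIT. Cache (old->new): [37 70 73]
  9. access 7: MISS, evict 37. Cache (old->new): [70 73 7]
  10. access 70: HIT. Cache (old->new): [70 73 7]
  11. access 7: HIT. Cache (old->new): [70 73 7]
  12. access 73: HIT. Cache (old->new): [70 73 7]
  13. access 7: HIT. Cache (old->new): [70 73 7]
  14. access 23: MISS, evict 70. Cache (old->new): [73 7 23]
  15. access 73: HIT. Cache (old->new): [73 7 23]
  16. access 37: MISS, evict 73. Cache (old->new): [7 23 37]
  17. access 23: HIT. Cache (old->new): [7 23 37]
  18. access 7: HIT. Cache (old->new): [7 23 37]
  19. access 70: MISS, evict 7. Cache (old->new): [23 37 70]
  20. access 73: MISS, evict 23. Cache (old->new): [37 70 73]
  21. access 23: MISS, evict 37. Cache (old->new): [70 73 23]
  22. access 73: HIT. Cache (old->new): [70 73 23]
  23. access 7: MISS, evict 70. Cache (old->new): [73 23 7]
  24. access 70: MISS, evict 73. Cache (old->new): [23 7 70]
  25. access 23: HIT. Cache (old->new): [23 7 70]
  26. access 7: HIT. Cache (old->new): [23 7 70]
  27. access 7: HIT. Cache (old->new): [23 7 70]
  28. access 7: HIT. Cache (old->new): [23 7 70]
  29. access 7: HIT. Cache (old->new): [23 7 70]
  30. access 7: HIT. Cache (old->new): [23 7 70]
  31. access 23: HIT. Cache (old->new): [23 7 70]
  32. access 23: HIT. Cache (old->new): [23 7 70]
  33. access 23: HIT. Cache (old->new): [23 7 70]
  34. access 7: HIT. Cache (old->new): [23 7 70]
Total: 23 hits, 11 misses, 8 evictions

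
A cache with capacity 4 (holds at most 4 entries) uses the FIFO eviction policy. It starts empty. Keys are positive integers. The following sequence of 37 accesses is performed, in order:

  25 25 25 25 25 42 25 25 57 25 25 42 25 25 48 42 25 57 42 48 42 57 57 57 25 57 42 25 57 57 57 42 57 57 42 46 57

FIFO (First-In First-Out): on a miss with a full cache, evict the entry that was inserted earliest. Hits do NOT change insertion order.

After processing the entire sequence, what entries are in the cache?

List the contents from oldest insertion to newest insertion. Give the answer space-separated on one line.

FIFO simulation (capacity=4):
  1. access 25: MISS. Cache (old->new): [25]
  2. access 25: HIT. Cache (old->new): [25]
  3. access 25: HIT. Cache (old->new): [25]
  4. access 25: HIT. Cache (old->new): [25]
  5. access 25: HIT. Cache (old->new): [25]
  6. access 42: MISS. Cache (old->new): [25 42]
  7. access 25: HIT. Cache (old->new): [25 42]
  8. access 25: HIT. Cache (old->new): [25 42]
  9. access 57: MISS. Cache (old->new): [25 42 57]
  10. access 25: HIT. Cache (old->new): [25 42 57]
  11. access 25: HIT. Cache (old->new): [25 42 57]
  12. access 42: HIT. Cache (old->new): [25 42 57]
  13. access 25: HIT. Cache (old->new): [25 42 57]
  14. access 25: HIT. Cache (old->new): [25 42 57]
  15. access 48: MISS. Cache (old->new): [25 42 57 48]
  16. access 42: HIT. Cache (old->new): [25 42 57 48]
  17. access 25: HIT. Cache (old->new): [25 42 57 48]
  18. access 57: HIT. Cache (old->new): [25 42 57 48]
  19. access 42: HIT. Cache (old->new): [25 42 57 48]
  20. access 48: HIT. Cache (old->new): [25 42 57 48]
  21. access 42: HIT. Cache (old->new): [25 42 57 48]
  22. access 57: HIT. Cache (old->new): [25 42 57 48]
  23. access 57: HIT. Cache (old->new): [25 42 57 48]
  24. access 57: HIT. Cache (old->new): [25 42 57 48]
  25. access 25: HIT. Cache (old->new): [25 42 57 48]
  26. access 57: HIT. Cache (old->new): [25 42 57 48]
  27. access 42: HIT. Cache (old->new): [25 42 57 48]
  28. access 25: HIT. Cache (old->new): [25 42 57 48]
  29. access 57: HIT. Cache (old->new): [25 42 57 48]
  30. access 57: HIT. Cache (old->new): [25 42 57 48]
  31. access 57: HIT. Cache (old->new): [25 42 57 48]
  32. access 42: HIT. Cache (old->new): [25 42 57 48]
  33. access 57: HIT. Cache (old->new): [25 42 57 48]
  34. access 57: HIT. Cache (old->new): [25 42 57 48]
  35. access 42: HIT. Cache (old->new): [25 42 57 48]
  36. access 46: MISS, evict 25. Cache (old->new): [42 57 48 46]
  37. access 57: HIT. Cache (old->new): [42 57 48 46]
Total: 32 hits, 5 misses, 1 evictions

Answer: 42 57 48 46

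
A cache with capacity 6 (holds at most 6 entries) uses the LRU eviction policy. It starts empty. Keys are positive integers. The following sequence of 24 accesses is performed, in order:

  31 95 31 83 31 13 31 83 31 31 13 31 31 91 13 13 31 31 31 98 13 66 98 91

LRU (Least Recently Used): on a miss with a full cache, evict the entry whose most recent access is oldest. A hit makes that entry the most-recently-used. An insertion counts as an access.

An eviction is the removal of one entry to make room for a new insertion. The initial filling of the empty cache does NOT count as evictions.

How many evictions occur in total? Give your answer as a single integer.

LRU simulation (capacity=6):
  1. access 31: MISS. Cache (LRU->MRU): [31]
  2. access 95: MISS. Cache (LRU->MRU): [31 95]
  3. access 31: HIT. Cache (LRU->MRU): [95 31]
  4. access 83: MISS. Cache (LRU->MRU): [95 31 83]
  5. access 31: HIT. Cache (LRU->MRU): [95 83 31]
  6. access 13: MISS. Cache (LRU->MRU): [95 83 31 13]
  7. access 31: HIT. Cache (LRU->MRU): [95 83 13 31]
  8. access 83: HIT. Cache (LRU->MRU): [95 13 31 83]
  9. access 31: HIT. Cache (LRU->MRU): [95 13 83 31]
  10. access 31: HIT. Cache (LRU->MRU): [95 13 83 31]
  11. access 13: HIT. Cache (LRU->MRU): [95 83 31 13]
  12. access 31: HIT. Cache (LRU->MRU): [95 83 13 31]
  13. access 31: HIT. Cache (LRU->MRU): [95 83 13 31]
  14. access 91: MISS. Cache (LRU->MRU): [95 83 13 31 91]
  15. access 13: HIT. Cache (LRU->MRU): [95 83 31 91 13]
  16. access 13: HIT. Cache (LRU->MRU): [95 83 31 91 13]
  17. access 31: HIT. Cache (LRU->MRU): [95 83 91 13 31]
  18. access 31: HIT. Cache (LRU->MRU): [95 83 91 13 31]
  19. access 31: HIT. Cache (LRU->MRU): [95 83 91 13 31]
  20. access 98: MISS. Cache (LRU->MRU): [95 83 91 13 31 98]
  21. access 13: HIT. Cache (LRU->MRU): [95 83 91 31 98 13]
  22. access 66: MISS, evict 95. Cache (LRU->MRU): [83 91 31 98 13 66]
  23. access 98: HIT. Cache (LRU->MRU): [83 91 31 13 66 98]
  24. access 91: HIT. Cache (LRU->MRU): [83 31 13 66 98 91]
Total: 17 hits, 7 misses, 1 evictions

Answer: 1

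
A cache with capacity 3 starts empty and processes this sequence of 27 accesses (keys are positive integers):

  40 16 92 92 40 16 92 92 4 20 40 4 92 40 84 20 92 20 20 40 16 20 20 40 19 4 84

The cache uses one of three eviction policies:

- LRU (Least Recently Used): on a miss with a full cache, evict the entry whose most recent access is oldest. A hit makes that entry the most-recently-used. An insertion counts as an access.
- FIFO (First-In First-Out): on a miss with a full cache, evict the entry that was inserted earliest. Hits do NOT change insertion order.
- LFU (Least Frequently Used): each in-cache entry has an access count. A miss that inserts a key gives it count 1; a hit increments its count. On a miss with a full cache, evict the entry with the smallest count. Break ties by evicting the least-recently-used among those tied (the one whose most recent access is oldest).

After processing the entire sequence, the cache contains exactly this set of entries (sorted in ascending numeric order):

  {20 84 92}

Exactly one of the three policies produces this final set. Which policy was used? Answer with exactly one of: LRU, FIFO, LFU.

Simulating under each policy and comparing final sets:
  LRU: final set = {4 19 84} -> differs
  FIFO: final set = {4 19 84} -> differs
  LFU: final set = {20 84 92} -> MATCHES target
Only LFU produces the target set.

Answer: LFU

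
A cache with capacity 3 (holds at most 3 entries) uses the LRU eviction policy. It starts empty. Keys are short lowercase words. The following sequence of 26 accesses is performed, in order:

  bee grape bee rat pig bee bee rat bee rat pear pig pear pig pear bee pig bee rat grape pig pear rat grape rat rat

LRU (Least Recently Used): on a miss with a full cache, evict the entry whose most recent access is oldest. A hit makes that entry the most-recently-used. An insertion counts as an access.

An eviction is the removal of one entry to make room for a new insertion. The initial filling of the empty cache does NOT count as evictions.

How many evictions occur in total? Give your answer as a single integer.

LRU simulation (capacity=3):
  1. access bee: MISS. Cache (LRU->MRU): [bee]
  2. access grape: MISS. Cache (LRU->MRU): [bee grape]
  3. access bee: HIT. Cache (LRU->MRU): [grape bee]
  4. access rat: MISS. Cache (LRU->MRU): [grape bee rat]
  5. access pig: MISS, evict grape. Cache (LRU->MRU): [bee rat pig]
  6. access bee: HIT. Cache (LRU->MRU): [rat pig bee]
  7. access bee: HIT. Cache (LRU->MRU): [rat pig bee]
  8. access rat: HIT. Cache (LRU->MRU): [pig bee rat]
  9. access bee: HIT. Cache (LRU->MRU): [pig rat bee]
  10. access rat: HIT. Cache (LRU->MRU): [pig bee rat]
  11. access pear: MISS, evict pig. Cache (LRU->MRU): [bee rat pear]
  12. access pig: MISS, evict bee. Cache (LRU->MRU): [rat pear pig]
  13. access pear: HIT. Cache (LRU->MRU): [rat pig pear]
  14. access pig: HIT. Cache (LRU->MRU): [rat pear pig]
  15. access pear: HIT. Cache (LRU->MRU): [rat pig pear]
  16. access bee: MISS, evict rat. Cache (LRU->MRU): [pig pear bee]
  17. access pig: HIT. Cache (LRU->MRU): [pear bee pig]
  18. access bee: HIT. Cache (LRU->MRU): [pear pig bee]
  19. access rat: MISS, evict pear. Cache (LRU->MRU): [pig bee rat]
  20. access grape: MISS, evict pig. Cache (LRU->MRU): [bee rat grape]
  21. access pig: MISS, evict bee. Cache (LRU->MRU): [rat grape pig]
  22. access pear: MISS, evict rat. Cache (LRU->MRU): [grape pig pear]
  23. access rat: MISS, evict grape. Cache (LRU->MRU): [pig pear rat]
  24. access grape: MISS, evict pig. Cache (LRU->MRU): [pear rat grape]
  25. access rat: HIT. Cache (LRU->MRU): [pear grape rat]
  26. access rat: HIT. Cache (LRU->MRU): [pear grape rat]
Total: 13 hits, 13 misses, 10 evictions

Answer: 10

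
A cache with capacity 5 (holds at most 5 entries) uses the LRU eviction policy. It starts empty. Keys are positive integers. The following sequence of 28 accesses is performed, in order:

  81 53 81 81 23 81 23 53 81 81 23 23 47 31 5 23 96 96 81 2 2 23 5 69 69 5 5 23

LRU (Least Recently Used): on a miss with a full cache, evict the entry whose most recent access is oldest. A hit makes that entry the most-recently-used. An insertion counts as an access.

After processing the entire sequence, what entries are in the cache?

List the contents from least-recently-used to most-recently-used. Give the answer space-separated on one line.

LRU simulation (capacity=5):
  1. access 81: MISS. Cache (LRU->MRU): [81]
  2. access 53: MISS. Cache (LRU->MRU): [81 53]
  3. access 81: HIT. Cache (LRU->MRU): [53 81]
  4. access 81: HIT. Cache (LRU->MRU): [53 81]
  5. access 23: MISS. Cache (LRU->MRU): [53 81 23]
  6. access 81: HIT. Cache (LRU->MRU): [53 23 81]
  7. access 23: HIT. Cache (LRU->MRU): [53 81 23]
  8. access 53: HIT. Cache (LRU->MRU): [81 23 53]
  9. access 81: HIT. Cache (LRU->MRU): [23 53 81]
  10. access 81: HIT. Cache (LRU->MRU): [23 53 81]
  11. access 23: HIT. Cache (LRU->MRU): [53 81 23]
  12. access 23: HIT. Cache (LRU->MRU): [53 81 23]
  13. access 47: MISS. Cache (LRU->MRU): [53 81 23 47]
  14. access 31: MISS. Cache (LRU->MRU): [53 81 23 47 31]
  15. access 5: MISS, evict 53. Cache (LRU->MRU): [81 23 47 31 5]
  16. access 23: HIT. Cache (LRU->MRU): [81 47 31 5 23]
  17. access 96: MISS, evict 81. Cache (LRU->MRU): [47 31 5 23 96]
  18. access 96: HIT. Cache (LRU->MRU): [47 31 5 23 96]
  19. access 81: MISS, evict 47. Cache (LRU->MRU): [31 5 23 96 81]
  20. access 2: MISS, evict 31. Cache (LRU->MRU): [5 23 96 81 2]
  21. access 2: HIT. Cache (LRU->MRU): [5 23 96 81 2]
  22. access 23: HIT. Cache (LRU->MRU): [5 96 81 2 23]
  23. access 5: HIT. Cache (LRU->MRU): [96 81 2 23 5]
  24. access 69: MISS, evict 96. Cache (LRU->MRU): [81 2 23 5 69]
  25. access 69: HIT. Cache (LRU->MRU): [81 2 23 5 69]
  26. access 5: HIT. Cache (LRU->MRU): [81 2 23 69 5]
  27. access 5: HIT. Cache (LRU->MRU): [81 2 23 69 5]
  28. access 23: HIT. Cache (LRU->MRU): [81 2 69 5 23]
Total: 18 hits, 10 misses, 5 evictions

Answer: 81 2 69 5 23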